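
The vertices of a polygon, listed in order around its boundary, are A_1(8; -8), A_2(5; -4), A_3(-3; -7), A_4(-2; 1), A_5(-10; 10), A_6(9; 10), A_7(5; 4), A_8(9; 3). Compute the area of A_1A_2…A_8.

193.5

Apply Gauss's area formula: 2A = Σ (x_i·y_{i+1} − x_{i+1}·y_i), indices taken mod 8.
Σ = (8) + (-47) + (-17) + (-10) + (-190) + (-14) + (-21) + (-96) = -387
Area = |Σ|/2 = 193.5.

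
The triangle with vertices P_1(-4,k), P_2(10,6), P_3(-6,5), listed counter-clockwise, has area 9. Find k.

4

Write out the shoelace sum; only the two edges meeting at P_1 involve k:
2·Area = [((-6)·k − (-4)·5) + ((-4)·6 − 10·k)] + 86
       = -16·k + 82 = 18
⇒ k = 4.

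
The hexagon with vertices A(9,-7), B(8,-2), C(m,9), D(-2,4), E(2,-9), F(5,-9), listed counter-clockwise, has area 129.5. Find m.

8

Write out the shoelace sum; only the two edges meeting at C involve m:
2·Area = [(8·9 − m·(-2)) + (m·4 − (-2)·9)] + 121
       = 6·m + 211 = 259
⇒ m = 8.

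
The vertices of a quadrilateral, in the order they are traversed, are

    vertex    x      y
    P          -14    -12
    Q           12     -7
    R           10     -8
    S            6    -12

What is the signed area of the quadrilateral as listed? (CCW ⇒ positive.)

-48

P→Q: (-14)(-7) − (12)(-12) = 242
Q→R: (12)(-8) − (10)(-7) = -26
R→S: (10)(-12) − (6)(-8) = -72
S→P: (6)(-12) − (-14)(-12) = -240
Σ = -96
Signed area = Σ/2 = -48 (negative ⇒ clockwise traversal).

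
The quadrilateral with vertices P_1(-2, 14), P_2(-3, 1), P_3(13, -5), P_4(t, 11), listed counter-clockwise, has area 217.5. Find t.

12

Write out the shoelace sum; only the two edges meeting at P_4 involve t:
2·Area = [(13·11 − t·(-5)) + (t·14 − (-2)·11)] + 42
       = 19·t + 207 = 435
⇒ t = 12.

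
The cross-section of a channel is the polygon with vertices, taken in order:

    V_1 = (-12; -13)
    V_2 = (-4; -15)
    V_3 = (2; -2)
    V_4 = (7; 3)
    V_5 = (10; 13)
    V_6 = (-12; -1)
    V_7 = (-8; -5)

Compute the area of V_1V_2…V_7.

244.5

Cross-terms: 128, 38, 20, 61, 146, 52, 44  ⇒  Σ = 489
Area = |Σ|/2 = 244.5.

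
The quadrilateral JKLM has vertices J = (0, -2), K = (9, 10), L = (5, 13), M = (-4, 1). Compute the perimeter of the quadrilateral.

40

|JK| = √((9)² + (12)²) = √225 = 15
|KL| = √((-4)² + (3)²) = √25 = 5
|LM| = √((-9)² + (-12)²) = √225 = 15
|MJ| = √((4)² + (-3)²) = √25 = 5
Perimeter = 15 + 5 + 15 + 5 = 40.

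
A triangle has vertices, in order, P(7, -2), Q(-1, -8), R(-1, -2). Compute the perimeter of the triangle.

|PQ| = √((-8)² + (-6)²) = √100 = 10
|QR| = √((0)² + (6)²) = √36 = 6
|RP| = √((8)² + (0)²) = √64 = 8
Perimeter = 10 + 6 + 8 = 24.

24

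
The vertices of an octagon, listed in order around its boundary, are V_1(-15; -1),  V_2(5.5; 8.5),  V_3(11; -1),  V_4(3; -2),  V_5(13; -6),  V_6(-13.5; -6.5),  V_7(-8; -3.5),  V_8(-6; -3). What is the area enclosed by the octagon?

Apply the shoelace (surveyor's) formula: 2A = Σ (x_i·y_{i+1} − x_{i+1}·y_i), indices taken mod 8.
Cross-terms: -122, -99, -19, 8, -165.5, -4.75, 3, -39  ⇒  Σ = -438.25
Area = |Σ|/2 = 219.125.

219.125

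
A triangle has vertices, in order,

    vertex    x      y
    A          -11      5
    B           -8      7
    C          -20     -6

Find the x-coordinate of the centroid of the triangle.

-13

Apply the shoelace (surveyor's) formula. First the cross-terms c_i = x_i·y_{i+1} − x_{i+1}·y_i:
  -37, 188, -166  ⇒  2A = -15, A = -7.5.
Then Σ (x_i + x_{i+1})·c_i = 585, so x̄ = 585 / (6·(-7.5)) = -13.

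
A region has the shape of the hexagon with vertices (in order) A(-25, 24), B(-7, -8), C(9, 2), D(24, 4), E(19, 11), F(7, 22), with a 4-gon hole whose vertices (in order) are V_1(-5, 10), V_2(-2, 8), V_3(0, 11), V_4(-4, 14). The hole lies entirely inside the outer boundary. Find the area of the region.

814.5

Outer boundary:
Σ = (368) + (58) + (-12) + (188) + (341) + (718) = 1661
Area = |Σ|/2 = 830.5.
Hole:
Σ = (-20) + (-22) + (44) + (30) = 32
Area = |Σ|/2 = 16.
Net area = 830.5 − 16 = 814.5.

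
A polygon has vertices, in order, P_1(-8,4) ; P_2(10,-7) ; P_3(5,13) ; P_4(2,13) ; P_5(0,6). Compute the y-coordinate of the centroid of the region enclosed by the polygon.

111/35

Apply the shoelace (surveyor's) formula. First the cross-terms c_i = x_i·y_{i+1} − x_{i+1}·y_i:
  16, 165, 39, 12, 48  ⇒  2A = 280, A = 140.
Then Σ (y_i + y_{i+1})·c_i = 2664, so ȳ = 2664 / (6·140) = 111/35.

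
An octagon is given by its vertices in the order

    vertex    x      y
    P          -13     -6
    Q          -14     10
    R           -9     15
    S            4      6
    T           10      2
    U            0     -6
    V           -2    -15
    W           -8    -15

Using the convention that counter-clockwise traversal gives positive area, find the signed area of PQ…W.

-404.5

Apply Gauss's area formula: 2A = Σ (x_i·y_{i+1} − x_{i+1}·y_i), indices taken mod 8.
Σ = (-214) + (-120) + (-114) + (-52) + (-60) + (-12) + (-90) + (-147) = -809
Signed area = Σ/2 = -404.5 (negative ⇒ clockwise traversal).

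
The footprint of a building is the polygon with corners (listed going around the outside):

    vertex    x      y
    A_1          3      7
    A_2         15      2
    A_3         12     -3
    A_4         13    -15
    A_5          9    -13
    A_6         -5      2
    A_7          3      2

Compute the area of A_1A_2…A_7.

Apply Gauss's area formula: 2A = Σ (x_i·y_{i+1} − x_{i+1}·y_i), indices taken mod 7.
Σ = (-99) + (-69) + (-141) + (-34) + (-47) + (-16) + (15) = -391
Area = |Σ|/2 = 195.5.

195.5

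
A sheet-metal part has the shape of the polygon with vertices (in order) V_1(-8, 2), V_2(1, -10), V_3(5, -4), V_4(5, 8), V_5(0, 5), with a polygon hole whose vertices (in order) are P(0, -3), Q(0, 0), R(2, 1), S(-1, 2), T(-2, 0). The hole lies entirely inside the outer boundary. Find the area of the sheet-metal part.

Outer boundary:
Apply the surveyor's formula: 2A = Σ (x_i·y_{i+1} − x_{i+1}·y_i), indices taken mod 5.
Σ = (78) + (46) + (60) + (25) + (40) = 249
Area = |Σ|/2 = 124.5.
Hole:
Σ = (0) + (0) + (5) + (4) + (6) = 15
Area = |Σ|/2 = 7.5.
Net area = 124.5 − 7.5 = 117.

117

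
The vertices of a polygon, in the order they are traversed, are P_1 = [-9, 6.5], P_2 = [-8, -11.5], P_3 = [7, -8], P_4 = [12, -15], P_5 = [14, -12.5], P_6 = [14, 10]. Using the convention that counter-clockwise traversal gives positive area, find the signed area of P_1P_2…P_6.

Apply Gauss's area formula: 2A = Σ (x_i·y_{i+1} − x_{i+1}·y_i), indices taken mod 6.
Cross-terms: 155.5, 144.5, -9, 60, 315, 181  ⇒  Σ = 847
Signed area = Σ/2 = 423.5 (positive ⇒ counter-clockwise traversal).

423.5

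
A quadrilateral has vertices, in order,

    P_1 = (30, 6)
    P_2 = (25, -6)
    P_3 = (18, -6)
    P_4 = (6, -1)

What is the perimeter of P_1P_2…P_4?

|P_1P_2| = √((-5)² + (-12)²) = √169 = 13
|P_2P_3| = √((-7)² + (0)²) = √49 = 7
|P_3P_4| = √((-12)² + (5)²) = √169 = 13
|P_4P_1| = √((24)² + (7)²) = √625 = 25
Perimeter = 13 + 7 + 13 + 25 = 58.

58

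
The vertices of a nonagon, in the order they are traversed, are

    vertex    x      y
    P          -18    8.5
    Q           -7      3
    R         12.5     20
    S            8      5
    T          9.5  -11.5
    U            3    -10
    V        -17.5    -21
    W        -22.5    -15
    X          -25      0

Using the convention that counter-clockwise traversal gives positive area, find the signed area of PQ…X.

-752.5

Apply the shoelace (surveyor's) formula: 2A = Σ (x_i·y_{i+1} − x_{i+1}·y_i), indices taken mod 9.
Σ = (5.5) + (-177.5) + (-97.5) + (-139.5) + (-60.5) + (-238) + (-210) + (-375) + (-212.5) = -1505
Signed area = Σ/2 = -752.5 (negative ⇒ clockwise traversal).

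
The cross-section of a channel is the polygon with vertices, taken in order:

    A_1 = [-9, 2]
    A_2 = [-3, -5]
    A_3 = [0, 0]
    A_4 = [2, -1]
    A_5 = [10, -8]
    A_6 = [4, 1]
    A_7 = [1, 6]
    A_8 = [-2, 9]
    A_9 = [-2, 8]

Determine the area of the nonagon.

Apply the shoelace (surveyor's) formula: 2A = Σ (x_i·y_{i+1} − x_{i+1}·y_i), indices taken mod 9.
Σ = (51) + (0) + (0) + (-6) + (42) + (23) + (21) + (2) + (68) = 201
Area = |Σ|/2 = 100.5.

100.5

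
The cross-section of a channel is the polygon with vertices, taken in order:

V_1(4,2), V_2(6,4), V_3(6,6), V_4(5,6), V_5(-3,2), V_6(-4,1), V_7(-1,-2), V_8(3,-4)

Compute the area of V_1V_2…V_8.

48

Apply the surveyor's formula: 2A = Σ (x_i·y_{i+1} − x_{i+1}·y_i), indices taken mod 8.
V_1→V_2: (4)(4) − (6)(2) = 4
V_2→V_3: (6)(6) − (6)(4) = 12
V_3→V_4: (6)(6) − (5)(6) = 6
V_4→V_5: (5)(2) − (-3)(6) = 28
V_5→V_6: (-3)(1) − (-4)(2) = 5
V_6→V_7: (-4)(-2) − (-1)(1) = 9
V_7→V_8: (-1)(-4) − (3)(-2) = 10
V_8→V_1: (3)(2) − (4)(-4) = 22
Σ = 96
Area = |Σ|/2 = 48.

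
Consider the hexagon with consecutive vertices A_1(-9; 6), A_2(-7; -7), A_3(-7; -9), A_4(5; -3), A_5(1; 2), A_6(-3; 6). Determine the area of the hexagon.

123

A_1→A_2: (-9)(-7) − (-7)(6) = 105
A_2→A_3: (-7)(-9) − (-7)(-7) = 14
A_3→A_4: (-7)(-3) − (5)(-9) = 66
A_4→A_5: (5)(2) − (1)(-3) = 13
A_5→A_6: (1)(6) − (-3)(2) = 12
A_6→A_1: (-3)(6) − (-9)(6) = 36
Σ = 246
Area = |Σ|/2 = 123.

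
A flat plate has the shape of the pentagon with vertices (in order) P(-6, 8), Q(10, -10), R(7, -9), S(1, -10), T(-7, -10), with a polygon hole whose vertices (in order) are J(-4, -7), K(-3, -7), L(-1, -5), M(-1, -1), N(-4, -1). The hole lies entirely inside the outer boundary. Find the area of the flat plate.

Outer boundary:
Apply the shoelace (surveyor's) formula: 2A = Σ (x_i·y_{i+1} − x_{i+1}·y_i), indices taken mod 5.
Σ = (-20) + (-20) + (-61) + (-80) + (-116) = -297
Area = |Σ|/2 = 148.5.
Hole:
Cross-terms: 7, 8, -4, -3, 24  ⇒  Σ = 32
Area = |Σ|/2 = 16.
Net area = 148.5 − 16 = 132.5.

132.5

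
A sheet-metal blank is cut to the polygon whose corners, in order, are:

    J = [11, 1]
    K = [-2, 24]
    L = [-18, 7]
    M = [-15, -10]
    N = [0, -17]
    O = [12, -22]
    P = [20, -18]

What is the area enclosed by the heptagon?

Apply Gauss's area formula: 2A = Σ (x_i·y_{i+1} − x_{i+1}·y_i), indices taken mod 7.
Σ = (266) + (418) + (285) + (255) + (204) + (224) + (218) = 1870
Area = |Σ|/2 = 935.

935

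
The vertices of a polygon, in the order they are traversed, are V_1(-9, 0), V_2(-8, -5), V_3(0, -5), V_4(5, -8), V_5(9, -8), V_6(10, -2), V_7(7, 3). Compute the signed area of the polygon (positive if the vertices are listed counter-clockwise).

Apply the surveyor's formula: 2A = Σ (x_i·y_{i+1} − x_{i+1}·y_i), indices taken mod 7.
Σ = (45) + (40) + (25) + (32) + (62) + (44) + (27) = 275
Signed area = Σ/2 = 137.5 (positive ⇒ counter-clockwise traversal).

137.5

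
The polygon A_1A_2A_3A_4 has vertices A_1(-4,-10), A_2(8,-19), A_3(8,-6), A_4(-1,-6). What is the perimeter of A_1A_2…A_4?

42

|A_1A_2| = √((12)² + (-9)²) = √225 = 15
|A_2A_3| = √((0)² + (13)²) = √169 = 13
|A_3A_4| = √((-9)² + (0)²) = √81 = 9
|A_4A_1| = √((-3)² + (-4)²) = √25 = 5
Perimeter = 15 + 13 + 9 + 5 = 42.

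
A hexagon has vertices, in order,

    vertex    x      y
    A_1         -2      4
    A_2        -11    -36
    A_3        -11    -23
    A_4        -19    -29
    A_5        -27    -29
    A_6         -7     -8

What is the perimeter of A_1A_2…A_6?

114

|A_1A_2| = √((-9)² + (-40)²) = √1681 = 41
|A_2A_3| = √((0)² + (13)²) = √169 = 13
|A_3A_4| = √((-8)² + (-6)²) = √100 = 10
|A_4A_5| = √((-8)² + (0)²) = √64 = 8
|A_5A_6| = √((20)² + (21)²) = √841 = 29
|A_6A_1| = √((5)² + (12)²) = √169 = 13
Perimeter = 41 + 13 + 10 + 8 + 29 + 13 = 114.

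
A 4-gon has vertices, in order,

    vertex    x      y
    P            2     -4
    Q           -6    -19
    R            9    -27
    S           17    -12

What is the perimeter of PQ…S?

68

|PQ| = √((-8)² + (-15)²) = √289 = 17
|QR| = √((15)² + (-8)²) = √289 = 17
|RS| = √((8)² + (15)²) = √289 = 17
|SP| = √((-15)² + (8)²) = √289 = 17
Perimeter = 17 + 17 + 17 + 17 = 68.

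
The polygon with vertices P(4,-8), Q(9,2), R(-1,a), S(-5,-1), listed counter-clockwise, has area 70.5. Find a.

1

Write out the shoelace sum; only the two edges meeting at R involve a:
2·Area = [(9·a − (-1)·2) + ((-1)·(-1) − (-5)·a)] + 124
       = 14·a + 127 = 141
⇒ a = 1.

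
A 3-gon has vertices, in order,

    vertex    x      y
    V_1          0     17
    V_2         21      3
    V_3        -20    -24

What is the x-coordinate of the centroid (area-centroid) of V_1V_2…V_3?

1/3

Apply the shoelace formula. First the cross-terms c_i = x_i·y_{i+1} − x_{i+1}·y_i:
  -357, -444, -340  ⇒  2A = -1141, A = -570.5.
Then Σ (x_i + x_{i+1})·c_i = -1141, so x̄ = -1141 / (6·(-570.5)) = 1/3.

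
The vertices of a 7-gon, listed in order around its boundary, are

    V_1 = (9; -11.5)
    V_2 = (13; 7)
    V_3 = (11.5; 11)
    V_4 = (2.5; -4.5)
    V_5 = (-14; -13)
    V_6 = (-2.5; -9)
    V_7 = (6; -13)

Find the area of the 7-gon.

164.125

Apply Gauss's area formula: 2A = Σ (x_i·y_{i+1} − x_{i+1}·y_i), indices taken mod 7.
Cross-terms: 212.5, 62.5, -79.25, -95.5, 93.5, 86.5, 48  ⇒  Σ = 328.25
Area = |Σ|/2 = 164.125.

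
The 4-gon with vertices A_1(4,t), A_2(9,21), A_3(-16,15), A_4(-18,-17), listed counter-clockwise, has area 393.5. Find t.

14

The doubled signed area Σ (x_i y_{i+1} − x_{i+1} y_i) is linear in t.
With t=0 it equals 1165; the coefficient of t is -27 (from the two edges through A_1).
So -27·t + 1165 = 2·393.5 = 787 ⇒ t = 14.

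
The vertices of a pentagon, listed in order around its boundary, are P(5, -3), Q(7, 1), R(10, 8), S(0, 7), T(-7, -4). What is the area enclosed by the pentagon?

Apply Gauss's area formula: 2A = Σ (x_i·y_{i+1} − x_{i+1}·y_i), indices taken mod 5.
P→Q: (5)(1) − (7)(-3) = 26
Q→R: (7)(8) − (10)(1) = 46
R→S: (10)(7) − (0)(8) = 70
S→T: (0)(-4) − (-7)(7) = 49
T→P: (-7)(-3) − (5)(-4) = 41
Σ = 232
Area = |Σ|/2 = 116.

116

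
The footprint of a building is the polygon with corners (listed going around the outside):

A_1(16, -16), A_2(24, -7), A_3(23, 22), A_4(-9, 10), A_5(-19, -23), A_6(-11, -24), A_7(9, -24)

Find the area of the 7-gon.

1354.5

A_1→A_2: (16)(-7) − (24)(-16) = 272
A_2→A_3: (24)(22) − (23)(-7) = 689
A_3→A_4: (23)(10) − (-9)(22) = 428
A_4→A_5: (-9)(-23) − (-19)(10) = 397
A_5→A_6: (-19)(-24) − (-11)(-23) = 203
A_6→A_7: (-11)(-24) − (9)(-24) = 480
A_7→A_1: (9)(-16) − (16)(-24) = 240
Σ = 2709
Area = |Σ|/2 = 1354.5.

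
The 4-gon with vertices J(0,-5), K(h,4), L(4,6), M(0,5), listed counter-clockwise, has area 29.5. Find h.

5

Write out the shoelace sum; only the two edges meeting at K involve h:
2·Area = [(0·4 − h·(-5)) + (h·6 − 4·4)] + 20
       = 11·h + 4 = 59
⇒ h = 5.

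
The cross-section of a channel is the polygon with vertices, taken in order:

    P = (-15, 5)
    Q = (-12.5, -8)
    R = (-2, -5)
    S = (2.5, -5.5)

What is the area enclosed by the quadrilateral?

91.25

P→Q: (-15)(-8) − (-12.5)(5) = 182.5
Q→R: (-12.5)(-5) − (-2)(-8) = 46.5
R→S: (-2)(-5.5) − (2.5)(-5) = 23.5
S→P: (2.5)(5) − (-15)(-5.5) = -70
Σ = 182.5
Area = |Σ|/2 = 91.25.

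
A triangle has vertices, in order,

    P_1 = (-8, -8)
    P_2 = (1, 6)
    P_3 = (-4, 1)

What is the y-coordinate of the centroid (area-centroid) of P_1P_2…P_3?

-1/3

Apply the shoelace (surveyor's) formula. First the cross-terms c_i = x_i·y_{i+1} − x_{i+1}·y_i:
  -40, 25, 40  ⇒  2A = 25, A = 12.5.
Then Σ (y_i + y_{i+1})·c_i = -25, so ȳ = -25 / (6·12.5) = -1/3.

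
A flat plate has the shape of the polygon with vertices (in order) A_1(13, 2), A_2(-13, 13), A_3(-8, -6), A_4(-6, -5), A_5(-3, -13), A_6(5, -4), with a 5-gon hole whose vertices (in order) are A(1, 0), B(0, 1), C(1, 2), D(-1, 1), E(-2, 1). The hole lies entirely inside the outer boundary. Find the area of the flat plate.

Outer boundary:
Σ = (195) + (182) + (4) + (63) + (77) + (62) = 583
Area = |Σ|/2 = 291.5.
Hole:
Σ = (1) + (-1) + (3) + (1) + (-1) = 3
Area = |Σ|/2 = 1.5.
Net area = 291.5 − 1.5 = 290.

290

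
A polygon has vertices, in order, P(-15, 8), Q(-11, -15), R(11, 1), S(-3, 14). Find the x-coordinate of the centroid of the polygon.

-341/81

Apply Gauss's area formula. First the cross-terms c_i = x_i·y_{i+1} − x_{i+1}·y_i:
  313, 154, 157, 186  ⇒  2A = 810, A = 405.
Then Σ (x_i + x_{i+1})·c_i = -10230, so x̄ = -10230 / (6·405) = -341/81.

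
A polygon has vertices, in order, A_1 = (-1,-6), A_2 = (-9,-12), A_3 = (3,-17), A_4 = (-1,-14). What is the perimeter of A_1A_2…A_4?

36

|A_1A_2| = √((-8)² + (-6)²) = √100 = 10
|A_2A_3| = √((12)² + (-5)²) = √169 = 13
|A_3A_4| = √((-4)² + (3)²) = √25 = 5
|A_4A_1| = √((0)² + (8)²) = √64 = 8
Perimeter = 10 + 13 + 5 + 8 = 36.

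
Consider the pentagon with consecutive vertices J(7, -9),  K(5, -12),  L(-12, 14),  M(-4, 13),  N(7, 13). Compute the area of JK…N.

255

Apply the shoelace formula: 2A = Σ (x_i·y_{i+1} − x_{i+1}·y_i), indices taken mod 5.
Σ = (-39) + (-74) + (-100) + (-143) + (-154) = -510
Area = |Σ|/2 = 255.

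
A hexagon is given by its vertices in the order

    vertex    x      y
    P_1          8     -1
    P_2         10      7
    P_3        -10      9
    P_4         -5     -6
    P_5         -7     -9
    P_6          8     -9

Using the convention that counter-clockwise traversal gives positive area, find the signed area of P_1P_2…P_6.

266.5

Apply the shoelace (surveyor's) formula: 2A = Σ (x_i·y_{i+1} − x_{i+1}·y_i), indices taken mod 6.
Σ = (66) + (160) + (105) + (3) + (135) + (64) = 533
Signed area = Σ/2 = 266.5 (positive ⇒ counter-clockwise traversal).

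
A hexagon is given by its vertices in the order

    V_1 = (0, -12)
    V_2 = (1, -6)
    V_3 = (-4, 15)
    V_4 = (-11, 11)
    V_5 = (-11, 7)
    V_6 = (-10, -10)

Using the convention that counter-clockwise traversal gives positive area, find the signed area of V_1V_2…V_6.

234

Apply Gauss's area formula: 2A = Σ (x_i·y_{i+1} − x_{i+1}·y_i), indices taken mod 6.
Σ = (12) + (-9) + (121) + (44) + (180) + (120) = 468
Signed area = Σ/2 = 234 (positive ⇒ counter-clockwise traversal).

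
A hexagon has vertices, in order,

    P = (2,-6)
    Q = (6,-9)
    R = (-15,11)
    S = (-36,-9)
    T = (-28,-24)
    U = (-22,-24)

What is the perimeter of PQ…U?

116

|PQ| = √((4)² + (-3)²) = √25 = 5
|QR| = √((-21)² + (20)²) = √841 = 29
|RS| = √((-21)² + (-20)²) = √841 = 29
|ST| = √((8)² + (-15)²) = √289 = 17
|TU| = √((6)² + (0)²) = √36 = 6
|UP| = √((24)² + (18)²) = √900 = 30
Perimeter = 5 + 29 + 29 + 17 + 6 + 30 = 116.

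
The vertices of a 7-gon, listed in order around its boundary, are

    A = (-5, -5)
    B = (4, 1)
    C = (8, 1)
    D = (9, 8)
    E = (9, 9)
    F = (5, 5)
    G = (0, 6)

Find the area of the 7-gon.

Apply the surveyor's formula: 2A = Σ (x_i·y_{i+1} − x_{i+1}·y_i), indices taken mod 7.
Σ = (15) + (-4) + (55) + (9) + (0) + (30) + (30) = 135
Area = |Σ|/2 = 67.5.

67.5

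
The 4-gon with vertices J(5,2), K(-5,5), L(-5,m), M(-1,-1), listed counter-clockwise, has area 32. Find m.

Write out the shoelace sum; only the two edges meeting at L involve m:
2·Area = [((-5)·m − (-5)·5) + ((-5)·(-1) − (-1)·m)] + 38
       = -4·m + 68 = 64
⇒ m = 1.

1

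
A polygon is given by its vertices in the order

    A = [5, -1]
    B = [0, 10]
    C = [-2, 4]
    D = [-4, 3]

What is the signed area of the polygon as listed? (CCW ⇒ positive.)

34.5

Σ = (50) + (20) + (10) + (-11) = 69
Signed area = Σ/2 = 34.5 (positive ⇒ counter-clockwise traversal).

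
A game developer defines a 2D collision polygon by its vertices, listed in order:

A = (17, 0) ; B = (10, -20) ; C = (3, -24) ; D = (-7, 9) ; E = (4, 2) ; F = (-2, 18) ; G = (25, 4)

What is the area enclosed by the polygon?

Apply the shoelace formula: 2A = Σ (x_i·y_{i+1} − x_{i+1}·y_i), indices taken mod 7.
A→B: (17)(-20) − (10)(0) = -340
B→C: (10)(-24) − (3)(-20) = -180
C→D: (3)(9) − (-7)(-24) = -141
D→E: (-7)(2) − (4)(9) = -50
E→F: (4)(18) − (-2)(2) = 76
F→G: (-2)(4) − (25)(18) = -458
G→A: (25)(0) − (17)(4) = -68
Σ = -1161
Area = |Σ|/2 = 580.5.

580.5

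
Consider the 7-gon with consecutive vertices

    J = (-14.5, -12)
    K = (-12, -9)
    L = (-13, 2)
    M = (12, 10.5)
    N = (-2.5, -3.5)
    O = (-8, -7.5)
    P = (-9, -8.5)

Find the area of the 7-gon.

Σ = (-13.5) + (-141) + (-160.5) + (-15.75) + (-9.25) + (0.5) + (-15.25) = -354.75
Area = |Σ|/2 = 177.375.

177.375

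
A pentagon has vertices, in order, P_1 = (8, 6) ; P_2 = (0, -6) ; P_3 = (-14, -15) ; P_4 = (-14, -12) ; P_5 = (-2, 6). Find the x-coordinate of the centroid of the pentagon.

-556/171

Apply the surveyor's formula. First the cross-terms c_i = x_i·y_{i+1} − x_{i+1}·y_i:
  -48, -84, -42, -108, -60  ⇒  2A = -342, A = -171.
Then Σ (x_i + x_{i+1})·c_i = 3336, so x̄ = 3336 / (6·(-171)) = -556/171.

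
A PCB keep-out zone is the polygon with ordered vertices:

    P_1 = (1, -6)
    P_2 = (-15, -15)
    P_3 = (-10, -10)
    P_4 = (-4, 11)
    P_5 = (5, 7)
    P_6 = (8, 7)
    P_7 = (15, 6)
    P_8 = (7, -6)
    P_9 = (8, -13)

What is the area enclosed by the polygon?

313

Σ = (-105) + (0) + (-150) + (-83) + (-21) + (-57) + (-132) + (-43) + (-35) = -626
Area = |Σ|/2 = 313.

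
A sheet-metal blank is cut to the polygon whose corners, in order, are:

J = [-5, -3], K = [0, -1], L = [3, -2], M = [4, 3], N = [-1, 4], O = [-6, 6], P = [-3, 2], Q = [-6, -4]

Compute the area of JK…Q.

Apply the shoelace (surveyor's) formula: 2A = Σ (x_i·y_{i+1} − x_{i+1}·y_i), indices taken mod 8.
J→K: (-5)(-1) − (0)(-3) = 5
K→L: (0)(-2) − (3)(-1) = 3
L→M: (3)(3) − (4)(-2) = 17
M→N: (4)(4) − (-1)(3) = 19
N→O: (-1)(6) − (-6)(4) = 18
O→P: (-6)(2) − (-3)(6) = 6
P→Q: (-3)(-4) − (-6)(2) = 24
Q→J: (-6)(-3) − (-5)(-4) = -2
Σ = 90
Area = |Σ|/2 = 45.

45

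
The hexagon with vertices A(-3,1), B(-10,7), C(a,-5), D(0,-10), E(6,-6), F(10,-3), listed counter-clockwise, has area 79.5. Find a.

-1

The doubled signed area Σ (x_i y_{i+1} − x_{i+1} y_i) is linear in a.
With a=0 it equals 142; the coefficient of a is -17 (from the two edges through C).
So -17·a + 142 = 2·79.5 = 159 ⇒ a = -1.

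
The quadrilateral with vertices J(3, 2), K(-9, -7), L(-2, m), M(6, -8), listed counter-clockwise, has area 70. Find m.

-7

Write out the shoelace sum; only the two edges meeting at L involve m:
2·Area = [((-9)·m − (-2)·(-7)) + ((-2)·(-8) − 6·m)] + 33
       = -15·m + 35 = 140
⇒ m = -7.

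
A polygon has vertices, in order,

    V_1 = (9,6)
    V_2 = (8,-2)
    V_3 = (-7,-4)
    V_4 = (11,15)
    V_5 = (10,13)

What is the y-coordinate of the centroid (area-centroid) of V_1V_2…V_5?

Apply the surveyor's formula. First the cross-terms c_i = x_i·y_{i+1} − x_{i+1}·y_i:
  -66, -46, -61, -7, -57  ⇒  2A = -237, A = -118.5.
Then Σ (y_i + y_{i+1})·c_i = -1938, so ȳ = -1938 / (6·(-118.5)) = 646/237.

646/237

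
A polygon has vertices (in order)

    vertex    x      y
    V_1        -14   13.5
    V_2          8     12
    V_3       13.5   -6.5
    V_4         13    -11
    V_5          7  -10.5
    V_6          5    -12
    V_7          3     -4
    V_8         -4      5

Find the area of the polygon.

307

Apply the shoelace (surveyor's) formula: 2A = Σ (x_i·y_{i+1} − x_{i+1}·y_i), indices taken mod 8.
Σ = (-276) + (-214) + (-64) + (-59.5) + (-31.5) + (16) + (-1) + (16) = -614
Area = |Σ|/2 = 307.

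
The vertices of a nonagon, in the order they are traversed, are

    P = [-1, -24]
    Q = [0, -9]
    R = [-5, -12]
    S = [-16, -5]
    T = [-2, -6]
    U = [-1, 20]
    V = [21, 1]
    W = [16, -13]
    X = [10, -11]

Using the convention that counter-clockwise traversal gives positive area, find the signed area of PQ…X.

Apply the surveyor's formula: 2A = Σ (x_i·y_{i+1} − x_{i+1}·y_i), indices taken mod 9.
Σ = (9) + (-45) + (-167) + (86) + (-46) + (-421) + (-289) + (-46) + (-251) = -1170
Signed area = Σ/2 = -585 (negative ⇒ clockwise traversal).

-585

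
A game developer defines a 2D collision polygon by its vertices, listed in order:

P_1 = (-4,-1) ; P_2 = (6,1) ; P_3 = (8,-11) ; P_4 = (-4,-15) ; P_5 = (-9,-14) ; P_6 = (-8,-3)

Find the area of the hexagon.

Cross-terms: 2, -74, -164, -79, -85, -4  ⇒  Σ = -404
Area = |Σ|/2 = 202.

202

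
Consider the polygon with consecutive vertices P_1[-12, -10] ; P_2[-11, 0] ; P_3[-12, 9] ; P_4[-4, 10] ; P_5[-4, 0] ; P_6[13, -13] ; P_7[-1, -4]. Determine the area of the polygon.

152

Apply the shoelace formula: 2A = Σ (x_i·y_{i+1} − x_{i+1}·y_i), indices taken mod 7.
Σ = (-110) + (-99) + (-84) + (40) + (52) + (-65) + (-38) = -304
Area = |Σ|/2 = 152.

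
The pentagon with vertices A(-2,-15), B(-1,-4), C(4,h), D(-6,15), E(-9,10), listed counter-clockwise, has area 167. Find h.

The doubled signed area Σ (x_i y_{i+1} − x_{i+1} y_i) is linear in h.
With h=0 it equals 299; the coefficient of h is 5 (from the two edges through C).
So 5·h + 299 = 2·167 = 334 ⇒ h = 7.

7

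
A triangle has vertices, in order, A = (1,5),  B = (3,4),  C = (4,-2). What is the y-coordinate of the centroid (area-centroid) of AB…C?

Apply the shoelace formula. First the cross-terms c_i = x_i·y_{i+1} − x_{i+1}·y_i:
  -11, -22, 22  ⇒  2A = -11, A = -5.5.
Then Σ (y_i + y_{i+1})·c_i = -77, so ȳ = -77 / (6·(-5.5)) = 7/3.

7/3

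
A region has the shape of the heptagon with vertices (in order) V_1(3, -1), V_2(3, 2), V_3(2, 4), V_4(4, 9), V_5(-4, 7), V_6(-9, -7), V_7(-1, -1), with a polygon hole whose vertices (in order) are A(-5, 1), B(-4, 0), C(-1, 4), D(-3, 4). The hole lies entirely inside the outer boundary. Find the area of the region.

83.5

Outer boundary:
Apply the shoelace (surveyor's) formula: 2A = Σ (x_i·y_{i+1} − x_{i+1}·y_i), indices taken mod 7.
Cross-terms: 9, 8, 2, 64, 91, 2, 4  ⇒  Σ = 180
Area = |Σ|/2 = 90.
Hole:
Σ = (4) + (-16) + (8) + (17) = 13
Area = |Σ|/2 = 6.5.
Net area = 90 − 6.5 = 83.5.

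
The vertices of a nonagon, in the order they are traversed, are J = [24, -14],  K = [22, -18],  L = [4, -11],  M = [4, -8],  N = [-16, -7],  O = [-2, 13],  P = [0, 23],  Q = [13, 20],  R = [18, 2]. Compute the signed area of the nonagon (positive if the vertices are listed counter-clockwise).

-819.5

Σ = (-124) + (-170) + (12) + (-156) + (-222) + (-46) + (-299) + (-334) + (-300) = -1639
Signed area = Σ/2 = -819.5 (negative ⇒ clockwise traversal).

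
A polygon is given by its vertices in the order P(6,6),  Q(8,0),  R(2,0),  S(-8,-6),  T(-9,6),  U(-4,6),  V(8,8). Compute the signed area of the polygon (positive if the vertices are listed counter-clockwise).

Apply Gauss's area formula: 2A = Σ (x_i·y_{i+1} − x_{i+1}·y_i), indices taken mod 7.
Σ = (-48) + (0) + (-12) + (-102) + (-30) + (-80) + (0) = -272
Signed area = Σ/2 = -136 (negative ⇒ clockwise traversal).

-136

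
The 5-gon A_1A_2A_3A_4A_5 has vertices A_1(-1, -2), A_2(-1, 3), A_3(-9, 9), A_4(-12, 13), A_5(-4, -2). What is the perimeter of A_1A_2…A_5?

40

|A_1A_2| = √((0)² + (5)²) = √25 = 5
|A_2A_3| = √((-8)² + (6)²) = √100 = 10
|A_3A_4| = √((-3)² + (4)²) = √25 = 5
|A_4A_5| = √((8)² + (-15)²) = √289 = 17
|A_5A_1| = √((3)² + (0)²) = √9 = 3
Perimeter = 5 + 10 + 5 + 17 + 3 = 40.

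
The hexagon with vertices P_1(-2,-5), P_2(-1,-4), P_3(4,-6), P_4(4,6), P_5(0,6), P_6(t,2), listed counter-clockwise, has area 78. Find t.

-5

Write out the shoelace sum; only the two edges meeting at P_6 involve t:
2·Area = [(0·2 − t·6) + (t·(-5) − (-2)·2)] + 97
       = -11·t + 101 = 156
⇒ t = -5.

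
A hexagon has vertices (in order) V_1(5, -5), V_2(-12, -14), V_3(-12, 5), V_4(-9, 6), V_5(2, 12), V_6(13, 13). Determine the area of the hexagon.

382.5

Apply the shoelace (surveyor's) formula: 2A = Σ (x_i·y_{i+1} − x_{i+1}·y_i), indices taken mod 6.
Σ = (-130) + (-228) + (-27) + (-120) + (-130) + (-130) = -765
Area = |Σ|/2 = 382.5.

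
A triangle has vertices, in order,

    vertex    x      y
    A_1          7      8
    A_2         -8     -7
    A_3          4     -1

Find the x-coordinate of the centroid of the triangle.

Apply Gauss's area formula. First the cross-terms c_i = x_i·y_{i+1} − x_{i+1}·y_i:
  15, 36, 39  ⇒  2A = 90, A = 45.
Then Σ (x_i + x_{i+1})·c_i = 270, so x̄ = 270 / (6·45) = 1.

1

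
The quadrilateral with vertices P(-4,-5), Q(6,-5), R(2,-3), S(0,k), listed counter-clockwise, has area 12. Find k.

Write out the shoelace sum; only the two edges meeting at S involve k:
2·Area = [(2·k − 0·(-3)) + (0·(-5) − (-4)·k)] + 42
       = 6·k + 42 = 24
⇒ k = -3.

-3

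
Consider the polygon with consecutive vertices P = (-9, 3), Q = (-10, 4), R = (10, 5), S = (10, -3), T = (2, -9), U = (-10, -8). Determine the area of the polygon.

Apply the shoelace (surveyor's) formula: 2A = Σ (x_i·y_{i+1} − x_{i+1}·y_i), indices taken mod 6.
P→Q: (-9)(4) − (-10)(3) = -6
Q→R: (-10)(5) − (10)(4) = -90
R→S: (10)(-3) − (10)(5) = -80
S→T: (10)(-9) − (2)(-3) = -84
T→U: (2)(-8) − (-10)(-9) = -106
U→P: (-10)(3) − (-9)(-8) = -102
Σ = -468
Area = |Σ|/2 = 234.

234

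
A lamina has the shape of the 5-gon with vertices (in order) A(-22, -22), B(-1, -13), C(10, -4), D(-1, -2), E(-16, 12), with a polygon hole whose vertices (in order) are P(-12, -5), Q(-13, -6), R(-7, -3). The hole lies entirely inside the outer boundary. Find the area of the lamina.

471.5

Outer boundary:
Apply Gauss's area formula: 2A = Σ (x_i·y_{i+1} − x_{i+1}·y_i), indices taken mod 5.
Σ = (264) + (134) + (-24) + (-44) + (616) = 946
Area = |Σ|/2 = 473.
Hole:
Apply the surveyor's formula: 2A = Σ (x_i·y_{i+1} − x_{i+1}·y_i), indices taken mod 3.
Σ = (7) + (-3) + (-1) = 3
Area = |Σ|/2 = 1.5.
Net area = 473 − 1.5 = 471.5.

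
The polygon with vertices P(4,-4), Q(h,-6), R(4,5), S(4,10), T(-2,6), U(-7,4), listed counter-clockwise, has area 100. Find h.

Write out the shoelace sum; only the two edges meeting at Q involve h:
2·Area = [(4·(-6) − h·(-4)) + (h·5 − 4·(-6))] + 110
       = 9·h + 110 = 200
⇒ h = 10.

10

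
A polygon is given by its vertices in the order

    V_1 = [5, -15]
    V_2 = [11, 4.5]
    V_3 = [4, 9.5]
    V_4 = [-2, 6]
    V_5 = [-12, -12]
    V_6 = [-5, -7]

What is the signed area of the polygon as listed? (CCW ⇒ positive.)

273.5

V_1→V_2: (5)(4.5) − (11)(-15) = 187.5
V_2→V_3: (11)(9.5) − (4)(4.5) = 86.5
V_3→V_4: (4)(6) − (-2)(9.5) = 43
V_4→V_5: (-2)(-12) − (-12)(6) = 96
V_5→V_6: (-12)(-7) − (-5)(-12) = 24
V_6→V_1: (-5)(-15) − (5)(-7) = 110
Σ = 547
Signed area = Σ/2 = 273.5 (positive ⇒ counter-clockwise traversal).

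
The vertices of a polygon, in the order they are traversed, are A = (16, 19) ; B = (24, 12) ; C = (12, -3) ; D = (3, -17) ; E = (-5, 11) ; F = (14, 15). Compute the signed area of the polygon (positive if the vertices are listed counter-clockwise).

-465

Σ = (-264) + (-216) + (-195) + (-52) + (-229) + (26) = -930
Signed area = Σ/2 = -465 (negative ⇒ clockwise traversal).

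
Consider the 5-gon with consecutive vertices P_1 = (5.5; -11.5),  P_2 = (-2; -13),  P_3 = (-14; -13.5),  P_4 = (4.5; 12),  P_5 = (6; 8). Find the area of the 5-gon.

Apply Gauss's area formula: 2A = Σ (x_i·y_{i+1} − x_{i+1}·y_i), indices taken mod 5.
Σ = (-94.5) + (-155) + (-107.25) + (-36) + (-113) = -505.75
Area = |Σ|/2 = 252.875.

252.875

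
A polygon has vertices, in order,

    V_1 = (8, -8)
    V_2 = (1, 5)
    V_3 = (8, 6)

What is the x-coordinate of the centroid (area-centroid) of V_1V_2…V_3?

Apply the shoelace (surveyor's) formula. First the cross-terms c_i = x_i·y_{i+1} − x_{i+1}·y_i:
  48, -34, -112  ⇒  2A = -98, A = -49.
Then Σ (x_i + x_{i+1})·c_i = -1666, so x̄ = -1666 / (6·(-49)) = 17/3.

17/3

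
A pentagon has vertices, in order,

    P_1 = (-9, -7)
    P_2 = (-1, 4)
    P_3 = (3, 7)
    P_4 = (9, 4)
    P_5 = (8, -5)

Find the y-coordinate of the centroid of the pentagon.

Apply Gauss's area formula. First the cross-terms c_i = x_i·y_{i+1} − x_{i+1}·y_i:
  -43, -19, -51, -77, -101  ⇒  2A = -291, A = -145.5.
Then Σ (y_i + y_{i+1})·c_i = 648, so ȳ = 648 / (6·(-145.5)) = -72/97.

-72/97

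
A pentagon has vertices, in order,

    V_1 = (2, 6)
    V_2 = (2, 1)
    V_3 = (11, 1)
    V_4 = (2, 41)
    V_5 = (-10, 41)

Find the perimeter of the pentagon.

|V_1V_2| = √((0)² + (-5)²) = √25 = 5
|V_2V_3| = √((9)² + (0)²) = √81 = 9
|V_3V_4| = √((-9)² + (40)²) = √1681 = 41
|V_4V_5| = √((-12)² + (0)²) = √144 = 12
|V_5V_1| = √((12)² + (-35)²) = √1369 = 37
Perimeter = 5 + 9 + 41 + 12 + 37 = 104.

104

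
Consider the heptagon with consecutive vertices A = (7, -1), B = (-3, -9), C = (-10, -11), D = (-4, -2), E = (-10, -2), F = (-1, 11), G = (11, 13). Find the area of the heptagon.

253.5

Apply the surveyor's formula: 2A = Σ (x_i·y_{i+1} − x_{i+1}·y_i), indices taken mod 7.
A→B: (7)(-9) − (-3)(-1) = -66
B→C: (-3)(-11) − (-10)(-9) = -57
C→D: (-10)(-2) − (-4)(-11) = -24
D→E: (-4)(-2) − (-10)(-2) = -12
E→F: (-10)(11) − (-1)(-2) = -112
F→G: (-1)(13) − (11)(11) = -134
G→A: (11)(-1) − (7)(13) = -102
Σ = -507
Area = |Σ|/2 = 253.5.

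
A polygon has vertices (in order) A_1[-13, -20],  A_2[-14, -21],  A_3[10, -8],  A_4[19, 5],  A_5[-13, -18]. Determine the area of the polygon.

Σ = (-7) + (322) + (202) + (-277) + (26) = 266
Area = |Σ|/2 = 133.

133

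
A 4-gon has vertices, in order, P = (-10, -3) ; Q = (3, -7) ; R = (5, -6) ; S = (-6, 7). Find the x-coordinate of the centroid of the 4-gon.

-608/183

Apply Gauss's area formula. First the cross-terms c_i = x_i·y_{i+1} − x_{i+1}·y_i:
  79, 17, -1, 88  ⇒  2A = 183, A = 91.5.
Then Σ (x_i + x_{i+1})·c_i = -1824, so x̄ = -1824 / (6·91.5) = -608/183.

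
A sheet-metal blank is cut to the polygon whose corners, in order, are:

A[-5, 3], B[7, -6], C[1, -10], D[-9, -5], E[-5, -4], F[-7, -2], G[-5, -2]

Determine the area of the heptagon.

89

Apply the shoelace formula: 2A = Σ (x_i·y_{i+1} − x_{i+1}·y_i), indices taken mod 7.
Σ = (9) + (-64) + (-95) + (11) + (-18) + (4) + (-25) = -178
Area = |Σ|/2 = 89.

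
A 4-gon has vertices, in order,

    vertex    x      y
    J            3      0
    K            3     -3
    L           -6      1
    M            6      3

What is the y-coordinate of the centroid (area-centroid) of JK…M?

Apply the surveyor's formula. First the cross-terms c_i = x_i·y_{i+1} − x_{i+1}·y_i:
  -9, -15, -24, -9  ⇒  2A = -57, A = -28.5.
Then Σ (y_i + y_{i+1})·c_i = -66, so ȳ = -66 / (6·(-28.5)) = 22/57.

22/57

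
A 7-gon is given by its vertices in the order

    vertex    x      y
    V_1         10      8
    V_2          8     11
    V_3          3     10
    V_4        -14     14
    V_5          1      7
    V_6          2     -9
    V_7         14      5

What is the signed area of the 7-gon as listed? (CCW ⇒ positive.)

Apply the shoelace (surveyor's) formula: 2A = Σ (x_i·y_{i+1} − x_{i+1}·y_i), indices taken mod 7.
Σ = (46) + (47) + (182) + (-112) + (-23) + (136) + (62) = 338
Signed area = Σ/2 = 169 (positive ⇒ counter-clockwise traversal).

169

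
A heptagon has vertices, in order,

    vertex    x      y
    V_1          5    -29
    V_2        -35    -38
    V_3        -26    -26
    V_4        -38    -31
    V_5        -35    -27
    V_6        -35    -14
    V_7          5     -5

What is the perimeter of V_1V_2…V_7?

|V_1V_2| = √((-40)² + (-9)²) = √1681 = 41
|V_2V_3| = √((9)² + (12)²) = √225 = 15
|V_3V_4| = √((-12)² + (-5)²) = √169 = 13
|V_4V_5| = √((3)² + (4)²) = √25 = 5
|V_5V_6| = √((0)² + (13)²) = √169 = 13
|V_6V_7| = √((40)² + (9)²) = √1681 = 41
|V_7V_1| = √((0)² + (-24)²) = √576 = 24
Perimeter = 41 + 15 + 13 + 5 + 13 + 41 + 24 = 152.

152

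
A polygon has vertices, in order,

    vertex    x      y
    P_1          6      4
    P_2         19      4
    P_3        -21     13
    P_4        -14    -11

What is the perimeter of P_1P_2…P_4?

|P_1P_2| = √((13)² + (0)²) = √169 = 13
|P_2P_3| = √((-40)² + (9)²) = √1681 = 41
|P_3P_4| = √((7)² + (-24)²) = √625 = 25
|P_4P_1| = √((20)² + (15)²) = √625 = 25
Perimeter = 13 + 41 + 25 + 25 = 104.

104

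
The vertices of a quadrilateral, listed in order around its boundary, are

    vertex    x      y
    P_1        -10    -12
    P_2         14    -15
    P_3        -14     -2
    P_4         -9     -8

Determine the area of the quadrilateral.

101

P_1→P_2: (-10)(-15) − (14)(-12) = 318
P_2→P_3: (14)(-2) − (-14)(-15) = -238
P_3→P_4: (-14)(-8) − (-9)(-2) = 94
P_4→P_1: (-9)(-12) − (-10)(-8) = 28
Σ = 202
Area = |Σ|/2 = 101.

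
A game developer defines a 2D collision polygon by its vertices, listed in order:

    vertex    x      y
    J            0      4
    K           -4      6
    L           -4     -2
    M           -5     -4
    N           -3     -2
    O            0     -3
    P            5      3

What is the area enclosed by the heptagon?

48

Apply the shoelace (surveyor's) formula: 2A = Σ (x_i·y_{i+1} − x_{i+1}·y_i), indices taken mod 7.
Σ = (16) + (32) + (6) + (-2) + (9) + (15) + (20) = 96
Area = |Σ|/2 = 48.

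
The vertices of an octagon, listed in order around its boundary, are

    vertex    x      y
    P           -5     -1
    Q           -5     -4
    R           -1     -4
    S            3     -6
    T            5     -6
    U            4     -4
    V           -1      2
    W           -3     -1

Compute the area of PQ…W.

Σ = (15) + (16) + (18) + (12) + (4) + (4) + (7) + (-2) = 74
Area = |Σ|/2 = 37.

37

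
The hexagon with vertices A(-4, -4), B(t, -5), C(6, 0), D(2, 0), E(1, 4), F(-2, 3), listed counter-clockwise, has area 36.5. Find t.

The doubled signed area Σ (x_i y_{i+1} − x_{i+1} y_i) is linear in t.
With t=0 it equals 89; the coefficient of t is 4 (from the two edges through B).
So 4·t + 89 = 2·36.5 = 73 ⇒ t = -4.

-4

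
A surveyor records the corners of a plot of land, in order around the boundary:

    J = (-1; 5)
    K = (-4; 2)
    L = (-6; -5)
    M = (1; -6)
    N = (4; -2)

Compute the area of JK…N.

65.5

Cross-terms: 18, 32, 41, 22, 18  ⇒  Σ = 131
Area = |Σ|/2 = 65.5.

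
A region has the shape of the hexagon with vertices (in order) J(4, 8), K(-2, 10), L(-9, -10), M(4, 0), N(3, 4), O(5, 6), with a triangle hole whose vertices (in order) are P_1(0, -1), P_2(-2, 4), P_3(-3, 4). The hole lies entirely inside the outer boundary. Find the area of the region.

Outer boundary:
Cross-terms: 56, 110, 40, 16, -2, 16  ⇒  Σ = 236
Area = |Σ|/2 = 118.
Hole:
Apply the shoelace formula: 2A = Σ (x_i·y_{i+1} − x_{i+1}·y_i), indices taken mod 3.
Cross-terms: -2, 4, 3  ⇒  Σ = 5
Area = |Σ|/2 = 2.5.
Net area = 118 − 2.5 = 115.5.

115.5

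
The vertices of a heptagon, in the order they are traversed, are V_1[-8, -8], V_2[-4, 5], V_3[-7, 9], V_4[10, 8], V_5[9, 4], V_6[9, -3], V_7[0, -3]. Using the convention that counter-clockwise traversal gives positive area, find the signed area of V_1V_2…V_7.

Σ = (-72) + (-1) + (-146) + (-32) + (-63) + (-27) + (-24) = -365
Signed area = Σ/2 = -182.5 (negative ⇒ clockwise traversal).

-182.5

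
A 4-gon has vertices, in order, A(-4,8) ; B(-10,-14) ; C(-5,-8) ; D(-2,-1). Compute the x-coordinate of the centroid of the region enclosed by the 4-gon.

-619/115

Apply the shoelace (surveyor's) formula. First the cross-terms c_i = x_i·y_{i+1} − x_{i+1}·y_i:
  136, 10, -11, -20  ⇒  2A = 115, A = 57.5.
Then Σ (x_i + x_{i+1})·c_i = -1857, so x̄ = -1857 / (6·57.5) = -619/115.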